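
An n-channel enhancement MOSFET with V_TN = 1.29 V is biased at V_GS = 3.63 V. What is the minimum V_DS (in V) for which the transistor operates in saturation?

The boundary between triode and saturation is V_DS = V_GS − V_TN = V_ov.
V_ov = 3.63 − 1.29 = 2.34 V.

V_DS,sat = 2.34 V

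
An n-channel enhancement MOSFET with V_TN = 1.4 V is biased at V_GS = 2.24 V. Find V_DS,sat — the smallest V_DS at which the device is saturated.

V_DS,sat = 0.840 V

The boundary between triode and saturation is V_DS = V_GS − V_TN = V_ov.
V_ov = 2.24 − 1.4 = 0.84 V.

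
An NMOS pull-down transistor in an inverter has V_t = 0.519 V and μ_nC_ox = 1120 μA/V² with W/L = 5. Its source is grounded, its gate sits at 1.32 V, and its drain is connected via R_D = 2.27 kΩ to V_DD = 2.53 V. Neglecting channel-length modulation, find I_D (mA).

I_D = 0.997 mA

V_GS = V_G = 1.32 V, so V_ov = 1.32 − 0.519 = 0.801 V.
k_n = μ_nC_ox · (W/L) = 5.6 mA/V².
Assume saturation: I_D = ½ k_n V_ov² = 0.5 × 5.6 × 0.801² = 1.8 mA, giving V_DS = V_DD − I_D R_D = 2.53 − 1.8 × 2.27 = -1.55 V.
But -1.55 V < V_ov = 0.801 V, so the device is actually in triode.
In triode I_D = k_n[V_ov V_DS − ½ V_DS²] and I_D = (V_DD − V_DS)/R_D. Equating: 6.36 V_DS² − 11.18 V_DS + 2.53 = 0, giving V_DS = 0.267 V (the root below V_ov).
I_D = (2.53 − 0.267) / 2.27 = 0.997 mA.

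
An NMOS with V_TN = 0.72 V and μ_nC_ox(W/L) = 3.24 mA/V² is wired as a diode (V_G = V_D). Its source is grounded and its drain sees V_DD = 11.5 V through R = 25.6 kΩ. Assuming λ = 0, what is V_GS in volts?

With gate tied to drain, V_GS = V_DS ≥ V_GS − V_TN, so the device is in saturation.
KCL at the drain: ½ k_n (V_GS − V_TN)² = (V_DD − V_GS)/R.
Let x = V_GS − 0.72. Then 41.5 x² + x − 10.78 = 0, giving x = 0.498 V (positive root), so V_GS = 1.22 V.
I_D = (V_DD − V_GS)/R = (11.5 − 1.22) / 25.6 = 0.402 mA.

V_GS = 1.22 V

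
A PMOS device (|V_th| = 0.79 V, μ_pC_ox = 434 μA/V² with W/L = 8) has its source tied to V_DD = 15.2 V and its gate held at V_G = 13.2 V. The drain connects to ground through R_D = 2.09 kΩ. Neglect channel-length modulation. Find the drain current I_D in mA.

I_D = 2.54 mA

V_SG = V_DD − V_G = 15.2 − 13.2 = 2 V, so V_ov = 2 − 0.79 = 1.21 V.
k_p = μ_pC_ox · (W/L) = 3.472 mA/V².
Assume saturation: I_D = ½ k_p V_ov² = 0.5 × 3.472 × 1.21² = 2.54 mA, giving V_SD = V_DD − I_D R_D = 15.2 − 2.54 × 2.09 = 9.89 V.
V_SD = 9.89 V ≥ V_ov = 1.21 V, confirming saturation.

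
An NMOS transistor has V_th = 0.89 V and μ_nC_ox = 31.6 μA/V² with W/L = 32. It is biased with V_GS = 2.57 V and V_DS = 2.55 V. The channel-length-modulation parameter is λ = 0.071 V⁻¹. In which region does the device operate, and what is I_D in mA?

Saturation; I_D = 1.69 mA

k_n = μ_nC_ox · (W/L) = 1.011 mA/V².
V_ov = V_GS − V_th = 2.57 − 0.89 = 1.68 V.
Since V_DS = 2.55 V ≥ V_ov = 1.68 V, the device is in saturation.
I_D = ½ k_n V_ov² (1 + λ V_DS) = 0.5 × 1.011 × 1.68² × (1 + 0.071 × 2.55) = 1.69 mA.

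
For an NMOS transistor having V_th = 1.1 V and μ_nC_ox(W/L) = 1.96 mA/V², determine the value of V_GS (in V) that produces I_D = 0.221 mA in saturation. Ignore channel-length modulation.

In saturation I_D = ½ k_n (V_GS − V_th)², so V_GS − V_th = √(2 I_D / k_n) = √(2 × 0.221 / 1.96) = 0.475 V.
V_GS = 1.1 + 0.475 = 1.57 V.

V_GS = 1.57 V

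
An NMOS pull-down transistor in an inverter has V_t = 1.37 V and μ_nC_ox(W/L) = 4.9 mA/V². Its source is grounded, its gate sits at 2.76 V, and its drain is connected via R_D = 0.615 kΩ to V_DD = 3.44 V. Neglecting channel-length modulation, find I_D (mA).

V_GS = V_G = 2.76 V, so V_ov = 2.76 − 1.37 = 1.39 V.
Assume saturation: I_D = ½ k_n V_ov² = 0.5 × 4.9 × 1.39² = 4.73 mA, giving V_DS = V_DD − I_D R_D = 3.44 − 4.73 × 0.615 = 0.529 V.
But 0.529 V < V_ov = 1.39 V, so the device is actually in triode.
In triode I_D = k_n[V_ov V_DS − ½ V_DS²] and I_D = (V_DD − V_DS)/R_D. Equating: 1.51 V_DS² − 5.189 V_DS + 3.44 = 0, giving V_DS = 0.896 V (the root below V_ov).
I_D = (3.44 − 0.896) / 0.615 = 4.14 mA.

I_D = 4.14 mA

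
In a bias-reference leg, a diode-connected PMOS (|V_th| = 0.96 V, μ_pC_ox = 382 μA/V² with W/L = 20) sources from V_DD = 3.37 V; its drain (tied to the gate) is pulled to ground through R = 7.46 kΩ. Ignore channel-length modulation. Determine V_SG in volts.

With gate tied to drain, V_SG = V_SD ≥ V_SG − |V_th|, so the device is in saturation.
k_p = μ_pC_ox · (W/L) = 7.64 mA/V².
KCL at the drain: ½ k_p (V_SG − |V_th|)² = (V_DD − V_SG)/R.
Let x = V_SG − 0.96. Then 28.5 x² + x − 2.41 = 0, giving x = 0.274 V (positive root), so V_SG = 1.23 V.
I_D = (V_DD − V_SG)/R = (3.37 − 1.23) / 7.46 = 0.286 mA.

V_SG = 1.23 V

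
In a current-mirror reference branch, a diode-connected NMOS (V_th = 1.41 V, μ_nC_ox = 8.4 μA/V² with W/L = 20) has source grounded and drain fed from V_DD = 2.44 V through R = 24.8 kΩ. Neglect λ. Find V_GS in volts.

V_GS = 1.91 V

With gate tied to drain, V_GS = V_DS ≥ V_GS − V_th, so the device is in saturation.
k_n = μ_nC_ox · (W/L) = 0.168 mA/V².
KCL at the drain: ½ k_n (V_GS − V_th)² = (V_DD − V_GS)/R.
Let x = V_GS − 1.41. Then 2.08 x² + x − 1.03 = 0, giving x = 0.503 V (positive root), so V_GS = 1.91 V.
I_D = (V_DD − V_GS)/R = (2.44 − 1.91) / 24.8 = 0.0213 mA.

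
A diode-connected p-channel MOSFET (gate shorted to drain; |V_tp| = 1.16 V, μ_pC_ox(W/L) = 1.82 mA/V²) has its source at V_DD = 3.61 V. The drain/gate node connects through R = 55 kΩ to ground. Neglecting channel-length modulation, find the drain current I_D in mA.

With gate tied to drain, V_SG = V_SD ≥ V_SG − |V_tp|, so the device is in saturation.
KCL at the drain: ½ k_p (V_SG − |V_tp|)² = (V_DD − V_SG)/R.
Let x = V_SG − 1.16. Then 50.1 x² + x − 2.45 = 0, giving x = 0.211 V (positive root), so V_SG = 1.37 V.
I_D = (V_DD − V_SG)/R = (3.61 − 1.37) / 55 = 0.0407 mA.

I_D = 0.0407 mA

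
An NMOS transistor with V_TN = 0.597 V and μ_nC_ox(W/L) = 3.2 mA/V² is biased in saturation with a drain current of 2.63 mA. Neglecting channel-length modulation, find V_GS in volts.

In saturation I_D = ½ k_n (V_GS − V_TN)², so V_GS − V_TN = √(2 I_D / k_n) = √(2 × 2.63 / 3.2) = 1.28 V.
V_GS = 0.597 + 1.28 = 1.88 V.

V_GS = 1.88 V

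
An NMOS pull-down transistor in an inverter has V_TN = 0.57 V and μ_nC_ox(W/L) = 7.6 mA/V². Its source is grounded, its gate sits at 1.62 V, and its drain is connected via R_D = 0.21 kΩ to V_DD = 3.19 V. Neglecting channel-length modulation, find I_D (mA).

V_GS = V_G = 1.62 V, so V_ov = 1.62 − 0.57 = 1.05 V.
Assume saturation: I_D = ½ k_n V_ov² = 0.5 × 7.6 × 1.05² = 4.19 mA, giving V_DS = V_DD − I_D R_D = 3.19 − 4.19 × 0.21 = 2.31 V.
V_DS = 2.31 V ≥ V_ov = 1.05 V, confirming saturation.

I_D = 4.19 mA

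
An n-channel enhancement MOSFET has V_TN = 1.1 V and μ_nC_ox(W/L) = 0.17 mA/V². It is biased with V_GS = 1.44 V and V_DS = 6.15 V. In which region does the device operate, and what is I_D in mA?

Saturation; I_D = 0.00983 mA

V_ov = V_GS − V_TN = 1.44 − 1.1 = 0.34 V.
Since V_DS = 6.15 V ≥ V_ov = 0.34 V, the device is in saturation.
I_D = ½ k_n V_ov² = 0.5 × 0.17 × 0.34² = 0.00983 mA.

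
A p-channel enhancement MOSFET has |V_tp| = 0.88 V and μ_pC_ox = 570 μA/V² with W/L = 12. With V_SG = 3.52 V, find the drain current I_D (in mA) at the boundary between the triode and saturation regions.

I_D = 23.8 mA

At the boundary V_SD = V_ov = V_SG − |V_tp| = 3.52 − 0.88 = 2.64 V.
k_p = μ_pC_ox · (W/L) = 6.84 mA/V².
I_D = ½ k_p V_ov² = 0.5 × 6.84 × 2.64² = 23.8 mA.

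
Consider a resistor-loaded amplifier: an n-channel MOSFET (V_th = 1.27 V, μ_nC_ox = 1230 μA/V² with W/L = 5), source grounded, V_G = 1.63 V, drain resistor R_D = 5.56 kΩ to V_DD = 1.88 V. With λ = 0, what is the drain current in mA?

I_D = 0.305 mA

V_GS = V_G = 1.63 V, so V_ov = 1.63 − 1.27 = 0.36 V.
k_n = μ_nC_ox · (W/L) = 6.15 mA/V².
Assume saturation: I_D = ½ k_n V_ov² = 0.5 × 6.15 × 0.36² = 0.399 mA, giving V_DS = V_DD − I_D R_D = 1.88 − 0.399 × 5.56 = -0.336 V.
But -0.336 V < V_ov = 0.36 V, so the device is actually in triode.
In triode I_D = k_n[V_ov V_DS − ½ V_DS²] and I_D = (V_DD − V_DS)/R_D. Equating: 17.1 V_DS² − 13.31 V_DS + 1.88 = 0, giving V_DS = 0.185 V (the root below V_ov).
I_D = (1.88 − 0.185) / 5.56 = 0.305 mA.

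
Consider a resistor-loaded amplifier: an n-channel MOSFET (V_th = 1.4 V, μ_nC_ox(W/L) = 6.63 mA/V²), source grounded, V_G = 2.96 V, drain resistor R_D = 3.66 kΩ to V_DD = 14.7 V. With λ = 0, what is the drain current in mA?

V_GS = V_G = 2.96 V, so V_ov = 2.96 − 1.4 = 1.56 V.
Assume saturation: I_D = ½ k_n V_ov² = 0.5 × 6.63 × 1.56² = 8.07 mA, giving V_DS = V_DD − I_D R_D = 14.7 − 8.07 × 3.66 = -14.8 V.
But -14.8 V < V_ov = 1.56 V, so the device is actually in triode.
In triode I_D = k_n[V_ov V_DS − ½ V_DS²] and I_D = (V_DD − V_DS)/R_D. Equating: 12.1 V_DS² − 38.85 V_DS + 14.7 = 0, giving V_DS = 0.438 V (the root below V_ov).
I_D = (14.7 − 0.438) / 3.66 = 3.9 mA.

I_D = 3.90 mA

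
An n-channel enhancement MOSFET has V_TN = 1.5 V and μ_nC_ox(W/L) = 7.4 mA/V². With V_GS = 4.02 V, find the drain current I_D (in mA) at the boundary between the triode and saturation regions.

I_D = 23.5 mA

At the boundary V_DS = V_ov = V_GS − V_TN = 4.02 − 1.5 = 2.52 V.
I_D = ½ k_n V_ov² = 0.5 × 7.4 × 2.52² = 23.5 mA.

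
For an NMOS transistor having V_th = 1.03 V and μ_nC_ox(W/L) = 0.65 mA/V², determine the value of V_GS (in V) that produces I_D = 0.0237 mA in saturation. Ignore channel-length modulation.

V_GS = 1.30 V

In saturation I_D = ½ k_n (V_GS − V_th)², so V_GS − V_th = √(2 I_D / k_n) = √(2 × 0.0237 / 0.65) = 0.27 V.
V_GS = 1.03 + 0.27 = 1.3 V.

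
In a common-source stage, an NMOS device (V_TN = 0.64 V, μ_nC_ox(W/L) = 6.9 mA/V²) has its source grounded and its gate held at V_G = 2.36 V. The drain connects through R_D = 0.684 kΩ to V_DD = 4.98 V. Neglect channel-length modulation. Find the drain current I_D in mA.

I_D = 6.32 mA

V_GS = V_G = 2.36 V, so V_ov = 2.36 − 0.64 = 1.72 V.
Assume saturation: I_D = ½ k_n V_ov² = 0.5 × 6.9 × 1.72² = 10.2 mA, giving V_DS = V_DD − I_D R_D = 4.98 − 10.2 × 0.684 = -2 V.
But -2 V < V_ov = 1.72 V, so the device is actually in triode.
In triode I_D = k_n[V_ov V_DS − ½ V_DS²] and I_D = (V_DD − V_DS)/R_D. Equating: 2.36 V_DS² − 9.118 V_DS + 4.98 = 0, giving V_DS = 0.658 V (the root below V_ov).
I_D = (4.98 − 0.658) / 0.684 = 6.32 mA.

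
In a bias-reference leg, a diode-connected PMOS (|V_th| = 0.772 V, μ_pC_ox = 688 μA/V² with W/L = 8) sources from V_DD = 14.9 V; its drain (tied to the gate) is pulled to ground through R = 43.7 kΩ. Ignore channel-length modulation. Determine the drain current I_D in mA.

With gate tied to drain, V_SG = V_SD ≥ V_SG − |V_th|, so the device is in saturation.
k_p = μ_pC_ox · (W/L) = 5.504 mA/V².
KCL at the drain: ½ k_p (V_SG − |V_th|)² = (V_DD − V_SG)/R.
Let x = V_SG − 0.772. Then 120 x² + x − 14.13 = 0, giving x = 0.339 V (positive root), so V_SG = 1.11 V.
I_D = (V_DD − V_SG)/R = (14.9 − 1.11) / 43.7 = 0.316 mA.

I_D = 0.316 mA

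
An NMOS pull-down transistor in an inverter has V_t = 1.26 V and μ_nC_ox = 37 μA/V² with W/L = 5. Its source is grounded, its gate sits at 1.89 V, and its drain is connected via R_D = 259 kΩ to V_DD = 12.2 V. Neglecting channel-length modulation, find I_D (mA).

I_D = 0.0367 mA

V_GS = V_G = 1.89 V, so V_ov = 1.89 − 1.26 = 0.63 V.
k_n = μ_nC_ox · (W/L) = 0.185 mA/V².
Assume saturation: I_D = ½ k_n V_ov² = 0.5 × 0.185 × 0.63² = 0.0367 mA, giving V_DS = V_DD − I_D R_D = 12.2 − 0.0367 × 259 = 2.69 V.
V_DS = 2.69 V ≥ V_ov = 0.63 V, confirming saturation.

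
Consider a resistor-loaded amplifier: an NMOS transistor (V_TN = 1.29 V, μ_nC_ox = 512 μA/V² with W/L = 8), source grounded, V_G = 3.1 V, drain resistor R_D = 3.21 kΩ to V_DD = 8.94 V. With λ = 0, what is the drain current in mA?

I_D = 2.66 mA

V_GS = V_G = 3.1 V, so V_ov = 3.1 − 1.29 = 1.81 V.
k_n = μ_nC_ox · (W/L) = 4.096 mA/V².
Assume saturation: I_D = ½ k_n V_ov² = 0.5 × 4.096 × 1.81² = 6.71 mA, giving V_DS = V_DD − I_D R_D = 8.94 − 6.71 × 3.21 = -12.6 V.
But -12.6 V < V_ov = 1.81 V, so the device is actually in triode.
In triode I_D = k_n[V_ov V_DS − ½ V_DS²] and I_D = (V_DD − V_DS)/R_D. Equating: 6.57 V_DS² − 24.8 V_DS + 8.94 = 0, giving V_DS = 0.404 V (the root below V_ov).
I_D = (8.94 − 0.404) / 3.21 = 2.66 mA.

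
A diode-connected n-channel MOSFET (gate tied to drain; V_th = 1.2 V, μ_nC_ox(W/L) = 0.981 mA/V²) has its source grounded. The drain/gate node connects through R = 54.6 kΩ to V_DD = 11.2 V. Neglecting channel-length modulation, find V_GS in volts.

V_GS = 1.79 V

With gate tied to drain, V_GS = V_DS ≥ V_GS − V_th, so the device is in saturation.
KCL at the drain: ½ k_n (V_GS − V_th)² = (V_DD − V_GS)/R.
Let x = V_GS − 1.2. Then 26.8 x² + x − 10 = 0, giving x = 0.593 V (positive root), so V_GS = 1.79 V.
I_D = (V_DD − V_GS)/R = (11.2 − 1.79) / 54.6 = 0.172 mA.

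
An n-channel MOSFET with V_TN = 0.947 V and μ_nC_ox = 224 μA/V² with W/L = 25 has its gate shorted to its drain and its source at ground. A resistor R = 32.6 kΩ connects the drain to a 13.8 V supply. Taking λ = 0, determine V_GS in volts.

With gate tied to drain, V_GS = V_DS ≥ V_GS − V_TN, so the device is in saturation.
k_n = μ_nC_ox · (W/L) = 5.6 mA/V².
KCL at the drain: ½ k_n (V_GS − V_TN)² = (V_DD − V_GS)/R.
Let x = V_GS − 0.947. Then 91.3 x² + x − 12.85 = 0, giving x = 0.37 V (positive root), so V_GS = 1.32 V.
I_D = (V_DD − V_GS)/R = (13.8 − 1.32) / 32.6 = 0.383 mA.

V_GS = 1.32 V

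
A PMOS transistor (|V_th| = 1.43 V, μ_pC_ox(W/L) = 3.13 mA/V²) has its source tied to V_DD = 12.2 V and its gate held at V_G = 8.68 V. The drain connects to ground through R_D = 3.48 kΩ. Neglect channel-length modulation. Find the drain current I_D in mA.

I_D = 3.33 mA

V_SG = V_DD − V_G = 12.2 − 8.68 = 3.52 V, so V_ov = 3.52 − 1.43 = 2.09 V.
Assume saturation: I_D = ½ k_p V_ov² = 0.5 × 3.13 × 2.09² = 6.84 mA, giving V_SD = V_DD − I_D R_D = 12.2 − 6.84 × 3.48 = -11.6 V.
But -11.6 V < V_ov = 2.09 V, so the device is actually in triode.
In triode I_D = k_p[V_ov V_SD − ½ V_SD²] and I_D = (V_DD − V_SD)/R_D. Equating: 5.45 V_SD² − 23.77 V_SD + 12.2 = 0, giving V_SD = 0.594 V (the root below V_ov).
I_D = (12.2 − 0.594) / 3.48 = 3.33 mA.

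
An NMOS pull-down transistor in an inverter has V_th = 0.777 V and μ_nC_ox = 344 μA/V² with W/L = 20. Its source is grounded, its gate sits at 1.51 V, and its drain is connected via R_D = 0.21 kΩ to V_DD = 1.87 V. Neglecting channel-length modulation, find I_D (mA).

V_GS = V_G = 1.51 V, so V_ov = 1.51 − 0.777 = 0.733 V.
k_n = μ_nC_ox · (W/L) = 6.88 mA/V².
Assume saturation: I_D = ½ k_n V_ov² = 0.5 × 6.88 × 0.733² = 1.85 mA, giving V_DS = V_DD − I_D R_D = 1.87 − 1.85 × 0.21 = 1.48 V.
V_DS = 1.48 V ≥ V_ov = 0.733 V, confirming saturation.

I_D = 1.85 mA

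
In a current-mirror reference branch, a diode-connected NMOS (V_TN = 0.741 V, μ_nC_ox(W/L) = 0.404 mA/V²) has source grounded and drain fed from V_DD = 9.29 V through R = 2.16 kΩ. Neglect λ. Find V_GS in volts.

V_GS = 4.17 V

With gate tied to drain, V_GS = V_DS ≥ V_GS − V_TN, so the device is in saturation.
KCL at the drain: ½ k_n (V_GS − V_TN)² = (V_DD − V_GS)/R.
Let x = V_GS − 0.741. Then 0.436 x² + x − 8.549 = 0, giving x = 3.43 V (positive root), so V_GS = 4.17 V.
I_D = (V_DD − V_GS)/R = (9.29 − 4.17) / 2.16 = 2.37 mA.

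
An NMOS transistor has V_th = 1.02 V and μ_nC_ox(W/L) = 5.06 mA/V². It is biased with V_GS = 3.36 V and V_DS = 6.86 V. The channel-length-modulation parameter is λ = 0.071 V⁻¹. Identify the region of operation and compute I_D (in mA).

Saturation; I_D = 20.6 mA

V_ov = V_GS − V_th = 3.36 − 1.02 = 2.34 V.
Since V_DS = 6.86 V ≥ V_ov = 2.34 V, the device is in saturation.
I_D = ½ k_n V_ov² (1 + λ V_DS) = 0.5 × 5.06 × 2.34² × (1 + 0.071 × 6.86) = 20.6 mA.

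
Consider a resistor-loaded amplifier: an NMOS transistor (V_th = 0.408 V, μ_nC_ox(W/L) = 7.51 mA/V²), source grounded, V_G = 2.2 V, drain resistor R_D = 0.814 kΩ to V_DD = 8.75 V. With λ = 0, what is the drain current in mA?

I_D = 9.55 mA

V_GS = V_G = 2.2 V, so V_ov = 2.2 − 0.408 = 1.79 V.
Assume saturation: I_D = ½ k_n V_ov² = 0.5 × 7.51 × 1.79² = 12.1 mA, giving V_DS = V_DD − I_D R_D = 8.75 − 12.1 × 0.814 = -1.07 V.
But -1.07 V < V_ov = 1.79 V, so the device is actually in triode.
In triode I_D = k_n[V_ov V_DS − ½ V_DS²] and I_D = (V_DD − V_DS)/R_D. Equating: 3.06 V_DS² − 11.95 V_DS + 8.75 = 0, giving V_DS = 0.975 V (the root below V_ov).
I_D = (8.75 − 0.975) / 0.814 = 9.55 mA.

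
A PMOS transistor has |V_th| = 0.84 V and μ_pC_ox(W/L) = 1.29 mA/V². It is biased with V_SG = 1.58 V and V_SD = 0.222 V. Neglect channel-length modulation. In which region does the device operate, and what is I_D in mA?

V_ov = V_SG − |V_th| = 1.58 − 0.84 = 0.74 V.
Since V_SD = 0.222 V < V_ov = 0.74 V, the device is in the triode region.
I_D = k_p [V_ov · V_SD − ½ V_SD²] = 1.29 × [0.74 × 0.222 − 0.5 × 0.222²] = 0.18 mA.

Triode; I_D = 0.180 mA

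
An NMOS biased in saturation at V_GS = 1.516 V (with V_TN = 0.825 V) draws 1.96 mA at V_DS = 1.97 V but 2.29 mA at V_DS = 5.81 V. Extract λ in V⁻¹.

With V_GS fixed, I_D ∝ (1 + λ V_DS) in saturation, so I_D2/I_D1 = (1 + λ V_DS2)/(1 + λ V_DS1).
2.29/1.96 = 1.168 = (1 + 5.81 λ)/(1 + 1.97 λ).
Solving: λ (I_D1 V_DS2 − I_D2 V_DS1) = I_D2 − I_D1, so λ = (2.29 − 1.96) / (1.96 × 5.81 − 2.29 × 1.97) = 0.33 / 6.88 = 0.048 V⁻¹.

λ = 0.0480 V⁻¹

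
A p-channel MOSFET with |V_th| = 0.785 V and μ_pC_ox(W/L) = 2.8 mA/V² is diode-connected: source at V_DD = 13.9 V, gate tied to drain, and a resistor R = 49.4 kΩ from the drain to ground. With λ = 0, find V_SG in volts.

With gate tied to drain, V_SG = V_SD ≥ V_SG − |V_th|, so the device is in saturation.
KCL at the drain: ½ k_p (V_SG − |V_th|)² = (V_DD − V_SG)/R.
Let x = V_SG − 0.785. Then 69.2 x² + x − 13.12 = 0, giving x = 0.428 V (positive root), so V_SG = 1.21 V.
I_D = (V_DD − V_SG)/R = (13.9 − 1.21) / 49.4 = 0.257 mA.

V_SG = 1.21 V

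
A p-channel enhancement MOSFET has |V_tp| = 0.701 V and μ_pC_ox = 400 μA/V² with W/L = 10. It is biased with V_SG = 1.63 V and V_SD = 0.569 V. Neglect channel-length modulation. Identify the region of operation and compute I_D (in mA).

k_p = μ_pC_ox · (W/L) = 4 mA/V².
V_ov = V_SG − |V_tp| = 1.63 − 0.701 = 0.929 V.
Since V_SD = 0.569 V < V_ov = 0.929 V, the device is in the triode region.
I_D = k_p [V_ov · V_SD − ½ V_SD²] = 4 × [0.929 × 0.569 − 0.5 × 0.569²] = 1.47 mA.

Triode; I_D = 1.47 mA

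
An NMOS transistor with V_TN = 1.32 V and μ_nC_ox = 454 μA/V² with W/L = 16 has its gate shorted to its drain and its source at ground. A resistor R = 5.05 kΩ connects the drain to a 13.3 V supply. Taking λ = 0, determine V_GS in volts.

With gate tied to drain, V_GS = V_DS ≥ V_GS − V_TN, so the device is in saturation.
k_n = μ_nC_ox · (W/L) = 7.264 mA/V².
KCL at the drain: ½ k_n (V_GS − V_TN)² = (V_DD − V_GS)/R.
Let x = V_GS − 1.32. Then 18.3 x² + x − 11.98 = 0, giving x = 0.781 V (positive root), so V_GS = 2.1 V.
I_D = (V_DD − V_GS)/R = (13.3 − 2.1) / 5.05 = 2.22 mA.

V_GS = 2.10 V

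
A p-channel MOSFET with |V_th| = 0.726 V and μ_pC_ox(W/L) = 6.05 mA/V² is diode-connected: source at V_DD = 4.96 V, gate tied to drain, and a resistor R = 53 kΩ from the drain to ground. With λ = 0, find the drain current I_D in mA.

I_D = 0.0769 mA

With gate tied to drain, V_SG = V_SD ≥ V_SG − |V_th|, so the device is in saturation.
KCL at the drain: ½ k_p (V_SG − |V_th|)² = (V_DD − V_SG)/R.
Let x = V_SG − 0.726. Then 160 x² + x − 4.234 = 0, giving x = 0.159 V (positive root), so V_SG = 0.885 V.
I_D = (V_DD − V_SG)/R = (4.96 − 0.885) / 53 = 0.0769 mA.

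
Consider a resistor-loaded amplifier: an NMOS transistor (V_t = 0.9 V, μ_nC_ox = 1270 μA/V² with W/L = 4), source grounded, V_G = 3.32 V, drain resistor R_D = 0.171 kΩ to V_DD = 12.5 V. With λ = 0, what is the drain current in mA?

I_D = 14.9 mA

V_GS = V_G = 3.32 V, so V_ov = 3.32 − 0.9 = 2.42 V.
k_n = μ_nC_ox · (W/L) = 5.08 mA/V².
Assume saturation: I_D = ½ k_n V_ov² = 0.5 × 5.08 × 2.42² = 14.9 mA, giving V_DS = V_DD − I_D R_D = 12.5 − 14.9 × 0.171 = 9.96 V.
V_DS = 9.96 V ≥ V_ov = 2.42 V, confirming saturation.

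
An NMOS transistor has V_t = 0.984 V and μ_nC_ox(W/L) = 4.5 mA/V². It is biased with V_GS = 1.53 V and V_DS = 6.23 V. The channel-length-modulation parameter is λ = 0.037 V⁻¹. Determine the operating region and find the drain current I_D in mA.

V_ov = V_GS − V_t = 1.53 − 0.984 = 0.546 V.
Since V_DS = 6.23 V ≥ V_ov = 0.546 V, the device is in saturation.
I_D = ½ k_n V_ov² (1 + λ V_DS) = 0.5 × 4.5 × 0.546² × (1 + 0.037 × 6.23) = 0.825 mA.

Saturation; I_D = 0.825 mA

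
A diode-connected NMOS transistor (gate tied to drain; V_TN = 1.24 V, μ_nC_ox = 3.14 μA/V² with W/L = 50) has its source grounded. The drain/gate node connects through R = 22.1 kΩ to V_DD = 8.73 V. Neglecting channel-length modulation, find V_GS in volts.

V_GS = 3.05 V

With gate tied to drain, V_GS = V_DS ≥ V_GS − V_TN, so the device is in saturation.
k_n = μ_nC_ox · (W/L) = 0.157 mA/V².
KCL at the drain: ½ k_n (V_GS − V_TN)² = (V_DD − V_GS)/R.
Let x = V_GS − 1.24. Then 1.73 x² + x − 7.49 = 0, giving x = 1.81 V (positive root), so V_GS = 3.05 V.
I_D = (V_DD − V_GS)/R = (8.73 − 3.05) / 22.1 = 0.257 mA.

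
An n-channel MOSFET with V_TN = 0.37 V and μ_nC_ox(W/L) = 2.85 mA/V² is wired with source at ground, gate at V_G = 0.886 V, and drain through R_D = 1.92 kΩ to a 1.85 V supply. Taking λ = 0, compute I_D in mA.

I_D = 0.379 mA

V_GS = V_G = 0.886 V, so V_ov = 0.886 − 0.37 = 0.516 V.
Assume saturation: I_D = ½ k_n V_ov² = 0.5 × 2.85 × 0.516² = 0.379 mA, giving V_DS = V_DD − I_D R_D = 1.85 − 0.379 × 1.92 = 1.12 V.
V_DS = 1.12 V ≥ V_ov = 0.516 V, confirming saturation.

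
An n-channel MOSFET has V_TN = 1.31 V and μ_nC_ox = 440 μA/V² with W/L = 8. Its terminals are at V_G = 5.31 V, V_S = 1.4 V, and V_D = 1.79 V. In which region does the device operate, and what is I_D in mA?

V_GS = V_G − V_S = 5.31 − 1.4 = 3.91 V; V_DS = V_D − V_S = 1.79 − 1.4 = 0.39 V.
k_n = μ_nC_ox · (W/L) = 3.52 mA/V².
V_ov = V_GS − V_TN = 3.91 − 1.31 = 2.6 V.
Since V_DS = 0.39 V < V_ov = 2.6 V, the device is in the triode region.
I_D = k_n [V_ov · V_DS − ½ V_DS²] = 3.52 × [2.6 × 0.39 − 0.5 × 0.39²] = 3.3 mA.

Triode; I_D = 3.30 mA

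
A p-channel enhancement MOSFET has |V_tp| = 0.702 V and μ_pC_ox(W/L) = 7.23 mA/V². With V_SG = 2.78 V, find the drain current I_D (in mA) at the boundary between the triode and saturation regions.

I_D = 15.6 mA

At the boundary V_SD = V_ov = V_SG − |V_tp| = 2.78 − 0.702 = 2.08 V.
I_D = ½ k_p V_ov² = 0.5 × 7.23 × 2.08² = 15.6 mA.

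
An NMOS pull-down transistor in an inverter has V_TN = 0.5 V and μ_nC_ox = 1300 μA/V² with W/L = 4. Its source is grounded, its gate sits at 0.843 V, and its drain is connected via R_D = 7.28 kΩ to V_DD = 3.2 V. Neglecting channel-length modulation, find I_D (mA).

I_D = 0.306 mA

V_GS = V_G = 0.843 V, so V_ov = 0.843 − 0.5 = 0.343 V.
k_n = μ_nC_ox · (W/L) = 5.2 mA/V².
Assume saturation: I_D = ½ k_n V_ov² = 0.5 × 5.2 × 0.343² = 0.306 mA, giving V_DS = V_DD − I_D R_D = 3.2 − 0.306 × 7.28 = 0.973 V.
V_DS = 0.973 V ≥ V_ov = 0.343 V, confirming saturation.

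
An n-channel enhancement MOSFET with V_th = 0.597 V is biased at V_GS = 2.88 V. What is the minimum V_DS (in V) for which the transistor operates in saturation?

The boundary between triode and saturation is V_DS = V_GS − V_th = V_ov.
V_ov = 2.88 − 0.597 = 2.28 V.

V_DS,sat = 2.28 V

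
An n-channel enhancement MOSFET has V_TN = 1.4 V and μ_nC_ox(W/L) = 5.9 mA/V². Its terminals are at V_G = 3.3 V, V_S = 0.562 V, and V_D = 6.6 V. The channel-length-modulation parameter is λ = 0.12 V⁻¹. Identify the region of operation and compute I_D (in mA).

Saturation; I_D = 9.11 mA

V_GS = V_G − V_S = 3.3 − 0.562 = 2.74 V; V_DS = V_D − V_S = 6.6 − 0.562 = 6.04 V.
V_ov = V_GS − V_TN = 2.74 − 1.4 = 1.34 V.
Since V_DS = 6.04 V ≥ V_ov = 1.34 V, the device is in saturation.
I_D = ½ k_n V_ov² (1 + λ V_DS) = 0.5 × 5.9 × 1.34² × (1 + 0.12 × 6.04) = 9.11 mA.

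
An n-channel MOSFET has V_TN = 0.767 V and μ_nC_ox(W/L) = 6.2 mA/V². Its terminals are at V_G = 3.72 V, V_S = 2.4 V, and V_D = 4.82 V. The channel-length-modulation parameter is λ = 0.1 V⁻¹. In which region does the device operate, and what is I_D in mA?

Saturation; I_D = 1.18 mA

V_GS = V_G − V_S = 3.72 − 2.4 = 1.32 V; V_DS = V_D − V_S = 4.82 − 2.4 = 2.42 V.
V_ov = V_GS − V_TN = 1.32 − 0.767 = 0.553 V.
Since V_DS = 2.42 V ≥ V_ov = 0.553 V, the device is in saturation.
I_D = ½ k_n V_ov² (1 + λ V_DS) = 0.5 × 6.2 × 0.553² × (1 + 0.1 × 2.42) = 1.18 mA.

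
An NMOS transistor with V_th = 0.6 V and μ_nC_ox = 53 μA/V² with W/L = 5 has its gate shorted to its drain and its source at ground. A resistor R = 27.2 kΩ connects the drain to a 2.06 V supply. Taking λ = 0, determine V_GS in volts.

With gate tied to drain, V_GS = V_DS ≥ V_GS − V_th, so the device is in saturation.
k_n = μ_nC_ox · (W/L) = 0.265 mA/V².
KCL at the drain: ½ k_n (V_GS − V_th)² = (V_DD − V_GS)/R.
Let x = V_GS − 0.6. Then 3.6 x² + x − 1.46 = 0, giving x = 0.513 V (positive root), so V_GS = 1.11 V.
I_D = (V_DD − V_GS)/R = (2.06 − 1.11) / 27.2 = 0.0348 mA.

V_GS = 1.11 V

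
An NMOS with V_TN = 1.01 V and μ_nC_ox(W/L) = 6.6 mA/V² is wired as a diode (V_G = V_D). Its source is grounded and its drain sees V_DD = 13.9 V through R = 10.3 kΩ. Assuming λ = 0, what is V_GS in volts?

With gate tied to drain, V_GS = V_DS ≥ V_GS − V_TN, so the device is in saturation.
KCL at the drain: ½ k_n (V_GS − V_TN)² = (V_DD − V_GS)/R.
Let x = V_GS − 1.01. Then 34 x² + x − 12.89 = 0, giving x = 0.601 V (positive root), so V_GS = 1.61 V.
I_D = (V_DD − V_GS)/R = (13.9 − 1.61) / 10.3 = 1.19 mA.

V_GS = 1.61 V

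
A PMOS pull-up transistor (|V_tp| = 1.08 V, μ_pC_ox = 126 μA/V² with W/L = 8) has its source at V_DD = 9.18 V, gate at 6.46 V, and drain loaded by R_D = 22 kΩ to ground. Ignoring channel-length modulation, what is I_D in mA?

I_D = 0.405 mA

V_SG = V_DD − V_G = 9.18 − 6.46 = 2.72 V, so V_ov = 2.72 − 1.08 = 1.64 V.
k_p = μ_pC_ox · (W/L) = 1.008 mA/V².
Assume saturation: I_D = ½ k_p V_ov² = 0.5 × 1.008 × 1.64² = 1.36 mA, giving V_SD = V_DD − I_D R_D = 9.18 − 1.36 × 22 = -20.6 V.
But -20.6 V < V_ov = 1.64 V, so the device is actually in triode.
In triode I_D = k_p[V_ov V_SD − ½ V_SD²] and I_D = (V_DD − V_SD)/R_D. Equating: 11.1 V_SD² − 37.37 V_SD + 9.18 = 0, giving V_SD = 0.267 V (the root below V_ov).
I_D = (9.18 − 0.267) / 22 = 0.405 mA.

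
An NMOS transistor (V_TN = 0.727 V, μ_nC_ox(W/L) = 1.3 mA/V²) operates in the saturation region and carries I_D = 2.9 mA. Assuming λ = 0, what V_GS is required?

V_GS = 2.84 V

In saturation I_D = ½ k_n (V_GS − V_TN)², so V_GS − V_TN = √(2 I_D / k_n) = √(2 × 2.9 / 1.3) = 2.11 V.
V_GS = 0.727 + 2.11 = 2.84 V.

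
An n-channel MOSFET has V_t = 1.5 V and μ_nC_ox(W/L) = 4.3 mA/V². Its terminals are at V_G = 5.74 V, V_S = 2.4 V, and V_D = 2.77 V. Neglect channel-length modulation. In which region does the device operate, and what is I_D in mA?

V_GS = V_G − V_S = 5.74 − 2.4 = 3.34 V; V_DS = V_D − V_S = 2.77 − 2.4 = 0.37 V.
V_ov = V_GS − V_t = 3.34 − 1.5 = 1.84 V.
Since V_DS = 0.37 V < V_ov = 1.84 V, the device is in the triode region.
I_D = k_n [V_ov · V_DS − ½ V_DS²] = 4.3 × [1.84 × 0.37 − 0.5 × 0.37²] = 2.63 mA.

Triode; I_D = 2.63 mA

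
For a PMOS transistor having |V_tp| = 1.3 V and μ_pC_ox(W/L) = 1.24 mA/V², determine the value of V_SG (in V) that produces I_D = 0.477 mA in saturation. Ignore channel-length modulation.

V_SG = 2.18 V

In saturation I_D = ½ k_p (V_SG − |V_tp|)², so V_SG − |V_tp| = √(2 I_D / k_p) = √(2 × 0.477 / 1.24) = 0.877 V.
V_SG = 1.3 + 0.877 = 2.18 V.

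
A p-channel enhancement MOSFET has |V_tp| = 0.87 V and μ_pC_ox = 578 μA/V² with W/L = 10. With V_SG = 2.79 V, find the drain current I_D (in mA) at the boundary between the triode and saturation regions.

I_D = 10.7 mA

At the boundary V_SD = V_ov = V_SG − |V_tp| = 2.79 − 0.87 = 1.92 V.
k_p = μ_pC_ox · (W/L) = 5.78 mA/V².
I_D = ½ k_p V_ov² = 0.5 × 5.78 × 1.92² = 10.7 mA.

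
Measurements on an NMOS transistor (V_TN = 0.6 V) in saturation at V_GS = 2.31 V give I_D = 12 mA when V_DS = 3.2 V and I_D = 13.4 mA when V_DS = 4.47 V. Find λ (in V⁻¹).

With V_GS fixed, I_D ∝ (1 + λ V_DS) in saturation, so I_D2/I_D1 = (1 + λ V_DS2)/(1 + λ V_DS1).
13.4/12 = 1.117 = (1 + 4.47 λ)/(1 + 3.2 λ).
Solving: λ (I_D1 V_DS2 − I_D2 V_DS1) = I_D2 − I_D1, so λ = (13.4 − 12) / (12 × 4.47 − 13.4 × 3.2) = 1.4 / 10.8 = 0.13 V⁻¹.

λ = 0.130 V⁻¹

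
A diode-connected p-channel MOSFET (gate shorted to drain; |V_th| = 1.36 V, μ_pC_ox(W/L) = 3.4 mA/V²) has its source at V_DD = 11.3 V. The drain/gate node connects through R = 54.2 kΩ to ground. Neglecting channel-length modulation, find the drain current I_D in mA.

I_D = 0.177 mA

With gate tied to drain, V_SG = V_SD ≥ V_SG − |V_th|, so the device is in saturation.
KCL at the drain: ½ k_p (V_SG − |V_th|)² = (V_DD − V_SG)/R.
Let x = V_SG − 1.36. Then 92.1 x² + x − 9.94 = 0, giving x = 0.323 V (positive root), so V_SG = 1.68 V.
I_D = (V_DD − V_SG)/R = (11.3 − 1.68) / 54.2 = 0.177 mA.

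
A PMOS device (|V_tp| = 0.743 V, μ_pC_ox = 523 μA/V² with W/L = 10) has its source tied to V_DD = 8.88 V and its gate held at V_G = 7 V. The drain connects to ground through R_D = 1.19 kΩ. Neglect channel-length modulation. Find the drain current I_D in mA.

V_SG = V_DD − V_G = 8.88 − 7 = 1.88 V, so V_ov = 1.88 − 0.743 = 1.14 V.
k_p = μ_pC_ox · (W/L) = 5.23 mA/V².
Assume saturation: I_D = ½ k_p V_ov² = 0.5 × 5.23 × 1.14² = 3.38 mA, giving V_SD = V_DD − I_D R_D = 8.88 − 3.38 × 1.19 = 4.86 V.
V_SD = 4.86 V ≥ V_ov = 1.14 V, confirming saturation.

I_D = 3.38 mA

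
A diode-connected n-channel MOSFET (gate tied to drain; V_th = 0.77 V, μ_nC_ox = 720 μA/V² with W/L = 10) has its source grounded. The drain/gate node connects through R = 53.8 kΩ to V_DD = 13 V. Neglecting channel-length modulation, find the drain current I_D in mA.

I_D = 0.223 mA

With gate tied to drain, V_GS = V_DS ≥ V_GS − V_th, so the device is in saturation.
k_n = μ_nC_ox · (W/L) = 7.2 mA/V².
KCL at the drain: ½ k_n (V_GS − V_th)² = (V_DD − V_GS)/R.
Let x = V_GS − 0.77. Then 194 x² + x − 12.23 = 0, giving x = 0.249 V (positive root), so V_GS = 1.02 V.
I_D = (V_DD − V_GS)/R = (13 − 1.02) / 53.8 = 0.223 mA.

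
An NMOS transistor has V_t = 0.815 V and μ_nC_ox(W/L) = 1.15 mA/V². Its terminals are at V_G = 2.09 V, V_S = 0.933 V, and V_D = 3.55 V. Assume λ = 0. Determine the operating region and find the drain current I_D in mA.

Saturation; I_D = 0.0673 mA

V_GS = V_G − V_S = 2.09 − 0.933 = 1.16 V; V_DS = V_D − V_S = 3.55 − 0.933 = 2.62 V.
V_ov = V_GS − V_t = 1.16 − 0.815 = 0.342 V.
Since V_DS = 2.62 V ≥ V_ov = 0.342 V, the device is in saturation.
I_D = ½ k_n V_ov² = 0.5 × 1.15 × 0.342² = 0.0673 mA.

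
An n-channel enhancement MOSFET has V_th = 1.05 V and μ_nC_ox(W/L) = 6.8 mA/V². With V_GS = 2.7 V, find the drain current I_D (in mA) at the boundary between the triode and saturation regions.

At the boundary V_DS = V_ov = V_GS − V_th = 2.7 − 1.05 = 1.65 V.
I_D = ½ k_n V_ov² = 0.5 × 6.8 × 1.65² = 9.26 mA.

I_D = 9.26 mA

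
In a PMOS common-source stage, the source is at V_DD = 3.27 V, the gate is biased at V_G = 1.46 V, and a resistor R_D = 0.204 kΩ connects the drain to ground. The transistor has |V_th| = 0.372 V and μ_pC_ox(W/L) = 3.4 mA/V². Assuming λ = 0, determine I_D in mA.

V_SG = V_DD − V_G = 3.27 − 1.46 = 1.81 V, so V_ov = 1.81 − 0.372 = 1.44 V.
Assume saturation: I_D = ½ k_p V_ov² = 0.5 × 3.4 × 1.44² = 3.52 mA, giving V_SD = V_DD − I_D R_D = 3.27 − 3.52 × 0.204 = 2.55 V.
V_SD = 2.55 V ≥ V_ov = 1.44 V, confirming saturation.

I_D = 3.52 mA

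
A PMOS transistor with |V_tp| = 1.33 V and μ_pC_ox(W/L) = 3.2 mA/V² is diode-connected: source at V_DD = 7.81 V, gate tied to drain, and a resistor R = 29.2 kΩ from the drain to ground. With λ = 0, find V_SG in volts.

With gate tied to drain, V_SG = V_SD ≥ V_SG − |V_tp|, so the device is in saturation.
KCL at the drain: ½ k_p (V_SG − |V_tp|)² = (V_DD − V_SG)/R.
Let x = V_SG − 1.33. Then 46.7 x² + x − 6.48 = 0, giving x = 0.362 V (positive root), so V_SG = 1.69 V.
I_D = (V_DD − V_SG)/R = (7.81 − 1.69) / 29.2 = 0.21 mA.

V_SG = 1.69 V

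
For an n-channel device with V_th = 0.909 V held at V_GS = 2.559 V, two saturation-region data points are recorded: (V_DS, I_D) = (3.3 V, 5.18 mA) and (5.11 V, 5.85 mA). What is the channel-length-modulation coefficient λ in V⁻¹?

λ = 0.0935 V⁻¹

With V_GS fixed, I_D ∝ (1 + λ V_DS) in saturation, so I_D2/I_D1 = (1 + λ V_DS2)/(1 + λ V_DS1).
5.85/5.18 = 1.129 = (1 + 5.11 λ)/(1 + 3.3 λ).
Solving: λ (I_D1 V_DS2 − I_D2 V_DS1) = I_D2 − I_D1, so λ = (5.85 − 5.18) / (5.18 × 5.11 − 5.85 × 3.3) = 0.67 / 7.16 = 0.0935 V⁻¹.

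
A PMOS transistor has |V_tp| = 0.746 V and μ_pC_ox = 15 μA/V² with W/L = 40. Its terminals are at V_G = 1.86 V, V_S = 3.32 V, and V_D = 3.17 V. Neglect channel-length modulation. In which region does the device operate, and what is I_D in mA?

V_SG = V_S − V_G = 3.32 − 1.86 = 1.46 V; V_SD = V_S − V_D = 3.32 − 3.17 = 0.15 V.
k_p = μ_pC_ox · (W/L) = 0.6 mA/V².
V_ov = V_SG − |V_tp| = 1.46 − 0.746 = 0.714 V.
Since V_SD = 0.15 V < V_ov = 0.714 V, the device is in the triode region.
I_D = k_p [V_ov · V_SD − ½ V_SD²] = 0.6 × [0.714 × 0.15 − 0.5 × 0.15²] = 0.0575 mA.

Triode; I_D = 0.0575 mA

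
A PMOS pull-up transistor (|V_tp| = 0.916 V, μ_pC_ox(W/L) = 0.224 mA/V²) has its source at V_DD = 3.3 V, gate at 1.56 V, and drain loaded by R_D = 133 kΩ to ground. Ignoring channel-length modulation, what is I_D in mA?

I_D = 0.0238 mA

V_SG = V_DD − V_G = 3.3 − 1.56 = 1.74 V, so V_ov = 1.74 − 0.916 = 0.824 V.
Assume saturation: I_D = ½ k_p V_ov² = 0.5 × 0.224 × 0.824² = 0.076 mA, giving V_SD = V_DD − I_D R_D = 3.3 − 0.076 × 133 = -6.81 V.
But -6.81 V < V_ov = 0.824 V, so the device is actually in triode.
In triode I_D = k_p[V_ov V_SD − ½ V_SD²] and I_D = (V_DD − V_SD)/R_D. Equating: 14.9 V_SD² − 25.55 V_SD + 3.3 = 0, giving V_SD = 0.141 V (the root below V_ov).
I_D = (3.3 − 0.141) / 133 = 0.0238 mA.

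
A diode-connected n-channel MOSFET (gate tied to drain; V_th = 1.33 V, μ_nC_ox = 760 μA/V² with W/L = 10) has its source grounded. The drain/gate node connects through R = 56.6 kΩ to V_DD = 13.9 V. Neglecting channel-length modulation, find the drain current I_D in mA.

With gate tied to drain, V_GS = V_DS ≥ V_GS − V_th, so the device is in saturation.
k_n = μ_nC_ox · (W/L) = 7.6 mA/V².
KCL at the drain: ½ k_n (V_GS − V_th)² = (V_DD − V_GS)/R.
Let x = V_GS − 1.33. Then 215 x² + x − 12.57 = 0, giving x = 0.239 V (positive root), so V_GS = 1.57 V.
I_D = (V_DD − V_GS)/R = (13.9 − 1.57) / 56.6 = 0.218 mA.

I_D = 0.218 mA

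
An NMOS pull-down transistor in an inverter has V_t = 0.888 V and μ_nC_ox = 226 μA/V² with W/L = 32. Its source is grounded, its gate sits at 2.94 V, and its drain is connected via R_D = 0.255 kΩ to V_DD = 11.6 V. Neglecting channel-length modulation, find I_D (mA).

V_GS = V_G = 2.94 V, so V_ov = 2.94 − 0.888 = 2.05 V.
k_n = μ_nC_ox · (W/L) = 7.232 mA/V².
Assume saturation: I_D = ½ k_n V_ov² = 0.5 × 7.232 × 2.05² = 15.2 mA, giving V_DS = V_DD − I_D R_D = 11.6 − 15.2 × 0.255 = 7.72 V.
V_DS = 7.72 V ≥ V_ov = 2.05 V, confirming saturation.

I_D = 15.2 mA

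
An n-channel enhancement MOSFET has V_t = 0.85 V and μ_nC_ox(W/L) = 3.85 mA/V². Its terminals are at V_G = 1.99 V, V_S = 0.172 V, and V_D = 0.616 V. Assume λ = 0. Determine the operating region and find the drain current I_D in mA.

Triode; I_D = 1.28 mA

V_GS = V_G − V_S = 1.99 − 0.172 = 1.82 V; V_DS = V_D − V_S = 0.616 − 0.172 = 0.444 V.
V_ov = V_GS − V_t = 1.82 − 0.85 = 0.968 V.
Since V_DS = 0.444 V < V_ov = 0.968 V, the device is in the triode region.
I_D = k_n [V_ov · V_DS − ½ V_DS²] = 3.85 × [0.968 × 0.444 − 0.5 × 0.444²] = 1.28 mA.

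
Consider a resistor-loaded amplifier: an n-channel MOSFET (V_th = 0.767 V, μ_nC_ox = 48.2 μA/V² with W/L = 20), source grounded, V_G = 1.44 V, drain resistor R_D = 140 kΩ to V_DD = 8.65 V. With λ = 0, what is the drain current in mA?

I_D = 0.0611 mA

V_GS = V_G = 1.44 V, so V_ov = 1.44 − 0.767 = 0.673 V.
k_n = μ_nC_ox · (W/L) = 0.964 mA/V².
Assume saturation: I_D = ½ k_n V_ov² = 0.5 × 0.964 × 0.673² = 0.218 mA, giving V_DS = V_DD − I_D R_D = 8.65 − 0.218 × 140 = -21.9 V.
But -21.9 V < V_ov = 0.673 V, so the device is actually in triode.
In triode I_D = k_n[V_ov V_DS − ½ V_DS²] and I_D = (V_DD − V_DS)/R_D. Equating: 67.5 V_DS² − 91.83 V_DS + 8.65 = 0, giving V_DS = 0.102 V (the root below V_ov).
I_D = (8.65 − 0.102) / 140 = 0.0611 mA.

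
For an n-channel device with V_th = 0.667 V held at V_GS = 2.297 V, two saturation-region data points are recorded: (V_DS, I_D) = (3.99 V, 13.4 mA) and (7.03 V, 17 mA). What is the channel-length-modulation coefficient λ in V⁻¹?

With V_GS fixed, I_D ∝ (1 + λ V_DS) in saturation, so I_D2/I_D1 = (1 + λ V_DS2)/(1 + λ V_DS1).
17/13.4 = 1.269 = (1 + 7.03 λ)/(1 + 3.99 λ).
Solving: λ (I_D1 V_DS2 − I_D2 V_DS1) = I_D2 − I_D1, so λ = (17 − 13.4) / (13.4 × 7.03 − 17 × 3.99) = 3.6 / 26.4 = 0.137 V⁻¹.

λ = 0.137 V⁻¹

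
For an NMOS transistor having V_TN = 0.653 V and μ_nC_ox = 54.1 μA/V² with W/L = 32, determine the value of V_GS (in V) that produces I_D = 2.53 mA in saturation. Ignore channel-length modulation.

V_GS = 2.36 V

k_n = μ_nC_ox · (W/L) = 1.731 mA/V².
In saturation I_D = ½ k_n (V_GS − V_TN)², so V_GS − V_TN = √(2 I_D / k_n) = √(2 × 2.53 / 1.731) = 1.71 V.
V_GS = 0.653 + 1.71 = 2.36 V.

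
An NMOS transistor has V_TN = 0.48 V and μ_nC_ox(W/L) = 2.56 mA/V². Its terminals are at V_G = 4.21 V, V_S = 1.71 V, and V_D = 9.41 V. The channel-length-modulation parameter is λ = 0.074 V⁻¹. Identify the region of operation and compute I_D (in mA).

V_GS = V_G − V_S = 4.21 − 1.71 = 2.5 V; V_DS = V_D − V_S = 9.41 − 1.71 = 7.7 V.
V_ov = V_GS − V_TN = 2.5 − 0.48 = 2.02 V.
Since V_DS = 7.7 V ≥ V_ov = 2.02 V, the device is in saturation.
I_D = ½ k_n V_ov² (1 + λ V_DS) = 0.5 × 2.56 × 2.02² × (1 + 0.074 × 7.7) = 8.2 mA.

Saturation; I_D = 8.20 mA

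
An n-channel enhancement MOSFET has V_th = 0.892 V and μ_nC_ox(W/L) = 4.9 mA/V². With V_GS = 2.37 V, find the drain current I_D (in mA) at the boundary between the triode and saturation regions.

I_D = 5.35 mA

At the boundary V_DS = V_ov = V_GS − V_th = 2.37 − 0.892 = 1.48 V.
I_D = ½ k_n V_ov² = 0.5 × 4.9 × 1.48² = 5.35 mA.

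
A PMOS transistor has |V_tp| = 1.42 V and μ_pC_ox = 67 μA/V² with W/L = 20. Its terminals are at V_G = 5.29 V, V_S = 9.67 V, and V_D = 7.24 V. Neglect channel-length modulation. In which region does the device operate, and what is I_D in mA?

V_SG = V_S − V_G = 9.67 − 5.29 = 4.38 V; V_SD = V_S − V_D = 9.67 − 7.24 = 2.43 V.
k_p = μ_pC_ox · (W/L) = 1.34 mA/V².
V_ov = V_SG − |V_tp| = 4.38 − 1.42 = 2.96 V.
Since V_SD = 2.43 V < V_ov = 2.96 V, the device is in the triode region.
I_D = k_p [V_ov · V_SD − ½ V_SD²] = 1.34 × [2.96 × 2.43 − 0.5 × 2.43²] = 5.68 mA.

Triode; I_D = 5.68 mA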